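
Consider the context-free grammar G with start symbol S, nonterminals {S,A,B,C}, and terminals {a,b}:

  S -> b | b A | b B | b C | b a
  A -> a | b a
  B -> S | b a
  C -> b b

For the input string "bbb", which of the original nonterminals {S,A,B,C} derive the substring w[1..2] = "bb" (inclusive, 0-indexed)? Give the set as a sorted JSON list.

CNF form of G:
  S -> T0 A | T0 B | T0 C | T0 T1 | b
  A -> T0 T1 | a
  B -> T0 A | T0 B | T0 C | T0 T1 | b
  C -> T0 T0
  T0 -> b
  T1 -> a

CYK table (by increasing span) — only the sub-triangle for w[1..2]:
  T[1,1] 'b' = {B,S,T0}  orig:{B,S}
  T[2,2] 'b' = {B,S,T0}  orig:{B,S}
  T[1,2] 'bb' = {B,C,S}

Original NTs in T[1,2] deriving "bb": ["B", "C", "S"]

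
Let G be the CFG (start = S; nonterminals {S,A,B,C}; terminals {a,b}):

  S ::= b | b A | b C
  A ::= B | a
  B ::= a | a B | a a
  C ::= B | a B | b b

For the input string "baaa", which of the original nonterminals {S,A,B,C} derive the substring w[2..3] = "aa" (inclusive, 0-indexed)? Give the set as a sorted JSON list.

CNF form of G:
  S -> T1 A | T1 C | b
  A -> T0 B | T0 T0 | a
  B -> T0 B | T0 T0 | a
  C -> T0 B | T0 T0 | T1 T1 | a
  T0 -> a
  T1 -> b

Fill CYK table bottom-up, restricted to cells inside w[2..3]:
  [2..2]={A,B,C,T0}  "a"  orig:{A,B,C}
  [3..3]={A,B,C,T0}  "a"  orig:{A,B,C}
  [2..3]={A,B,C}  "aa"

Original NTs in T[2,3] deriving "aa": ["A", "B", "C"]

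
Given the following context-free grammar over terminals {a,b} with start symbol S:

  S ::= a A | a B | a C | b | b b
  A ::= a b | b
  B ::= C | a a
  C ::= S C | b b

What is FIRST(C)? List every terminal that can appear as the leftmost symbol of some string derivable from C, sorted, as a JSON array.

FIRST iteration:
iter 1:
  A via A→a b: +{a}
  A via A→b: +{b}
  B via B→a a: +{a}
  C via C→b b: +{b}
  S via S→a A: +{a}
  S via S→b: +{b}
  FIRST(S)={a,b}  FIRST(A)={a,b}  FIRST(B)={a}  FIRST(C)={b}
iter 2:
  B via B→C: +{b}
  C via C→S C: +{a}
  FIRST(S)={a,b}  FIRST(A)={a,b}  FIRST(B)={a,b}  FIRST(C)={a,b}
iter 3: — fixpoint
  FIRST(S)={a,b}  FIRST(A)={a,b}  FIRST(B)={a,b}  FIRST(C)={a,b}

FIRST(C) = ["a", "b"]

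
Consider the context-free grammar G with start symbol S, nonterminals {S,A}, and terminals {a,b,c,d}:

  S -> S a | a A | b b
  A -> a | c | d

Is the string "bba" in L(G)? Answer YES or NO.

Convert to CNF:
  S -> S T0 | T0 A | T1 T1
  A -> a | c | d
  T0 -> a
  T1 -> b

Fill CYK table bottom-up:
  cell(0,0) b: {T1}  orig:{}
  cell(1,1) b: {T1}  orig:{}
  cell(2,2) a: {A,T0}  orig:{A}
  cell(0,1) bb: {S}
  cell(1,2) ba: ∅
  cell(0,2) bba: {S}

S ∈ T[0,2] ⇒ YES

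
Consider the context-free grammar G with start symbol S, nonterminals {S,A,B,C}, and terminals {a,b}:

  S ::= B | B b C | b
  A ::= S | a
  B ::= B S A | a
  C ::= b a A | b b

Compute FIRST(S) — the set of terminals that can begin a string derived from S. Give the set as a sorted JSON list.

FIRST iteration:
round 1:
  A via A→a: +{a}
  B via B→a: +{a}
  C via C→b a A: +{b}
  S via S→B: +{a}
  S via S→b: +{b}
  FIRST(S)={a,b}  FIRST(A)={a}  FIRST(B)={a}  FIRST(C)={b}
round 2:
  A via A→S: +{b}
  FIRST(S)={a,b}  FIRST(A)={a,b}  FIRST(B)={a}  FIRST(C)={b}
round 3: (stable)
  FIRST(S)={a,b}  FIRST(A)={a,b}  FIRST(B)={a}  FIRST(C)={b}

FIRST(S) = ["a", "b"]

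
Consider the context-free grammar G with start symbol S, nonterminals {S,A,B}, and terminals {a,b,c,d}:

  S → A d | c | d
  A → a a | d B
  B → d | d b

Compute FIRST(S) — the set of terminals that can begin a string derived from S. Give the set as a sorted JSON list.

Compute FIRST by fixpoint:
round 1:
  A via A→a a: +{a}
  A via A→d B: +{d}
  B via B→d: +{d}
  S via S→A d: +{a,d}
  S via S→c: +{c}
  FIRST[S]={a,c,d}  FIRST[A]={a,d}  FIRST[B]={d}
round 2: done
  FIRST[S]={a,c,d}  FIRST[A]={a,d}  FIRST[B]={d}

FIRST(S) = ["a", "c", "d"]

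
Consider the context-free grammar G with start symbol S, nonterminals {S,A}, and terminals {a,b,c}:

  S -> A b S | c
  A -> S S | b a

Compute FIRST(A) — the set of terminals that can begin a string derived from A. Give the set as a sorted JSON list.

Compute FIRST by fixpoint:
round 1:
  A via A→b a: +{b}
  S via S→A b S: +{b}
  S via S→c: +{c}
  FIRST[S]={b,c}  FIRST[A]={b}
round 2:
  A via A→S S: +{c}
  FIRST[S]={b,c}  FIRST[A]={b,c}
round 3: (stable)
  FIRST[S]={b,c}  FIRST[A]={b,c}

FIRST(A) = ["b", "c"]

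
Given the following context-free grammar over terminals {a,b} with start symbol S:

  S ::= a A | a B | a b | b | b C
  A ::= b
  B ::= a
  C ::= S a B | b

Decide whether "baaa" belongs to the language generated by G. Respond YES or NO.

CNF form of G:
  S -> T0 A | T0 B | T0 T1 | T1 C | b
  A -> b
  B -> a
  C -> S X2 | b
  T0 -> a
  T1 -> b
  X2 -> T0 B

CYK table (by increasing span):
  cell(0,0) b: {A,C,S,T1}  orig:{A,C,S}
  cell(1,1) a: {B,T0}  orig:{B}
  cell(2,2) a: {B,T0}  orig:{B}
  cell(3,3) a: {B,T0}  orig:{B}
  cell(0,1) ba: ∅
  cell(1,2) aa: {S,X2}  orig:{S}
  cell(2,3) aa: {S,X2}  orig:{S}
  cell(0,2) baa: {C}
  cell(1,3) aaa: ∅
  cell(0,3) baaa: ∅

S ∉ T[0,3] ⇒ NO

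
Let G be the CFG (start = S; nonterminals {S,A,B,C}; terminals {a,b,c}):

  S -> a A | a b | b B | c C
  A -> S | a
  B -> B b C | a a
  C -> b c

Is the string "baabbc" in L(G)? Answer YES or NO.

Convert to CNF:
  S -> T0 A | T0 T1 | T1 B | T2 C
  A -> T0 A | T0 T1 | T1 B | T2 C | a
  B -> B X3 | T0 T0
  C -> T1 T2
  T0 -> a
  T1 -> b
  T2 -> c
  X3 -> T1 C

CYK fill:
  T[0,0] 'b' = {T1}  orig:{}
  T[1,1] 'a' = {A,T0}  orig:{A}
  T[2,2] 'a' = {A,T0}  orig:{A}
  T[3,3] 'b' = {T1}  orig:{}
  T[4,4] 'b' = {T1}  orig:{}
  T[5,5] 'c' = {T2}  orig:{}
  T[0,1] 'ba' = ∅
  T[1,2] 'aa' = {A,B,S}
  T[2,3] 'ab' = {A,S}
  T[3,4] 'bb' = ∅
  T[4,5] 'bc' = {C}
  T[0,2] 'baa' = {A,S}
  T[1,3] 'aab' = {A,S}
  T[2,4] 'abb' = ∅
  T[3,5] 'bbc' = {X3}  orig:{}
  T[0,3] 'baab' = ∅
  T[1,4] 'aabb' = ∅
  T[2,5] 'abbc' = ∅
  T[0,4] 'baabb' = ∅
  T[1,5] 'aabbc' = {B}
  T[0,5] 'baabbc' = {A,S}

S ∈ T[0,5] ⇒ YES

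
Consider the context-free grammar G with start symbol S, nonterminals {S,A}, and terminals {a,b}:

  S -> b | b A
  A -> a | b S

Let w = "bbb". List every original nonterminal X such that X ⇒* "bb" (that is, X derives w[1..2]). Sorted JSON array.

CNF form of G:
  S -> T0 A | b
  A -> T0 S | a
  T0 -> b

CYK fill, restricted to cells inside w[1..2]:
  T[1,1] 'b' = {S,T0}  orig:{S}
  T[2,2] 'b' = {S,T0}  orig:{S}
  T[1,2] 'bb' = {A}

Original NTs in T[1,2] deriving "bb": ["A"]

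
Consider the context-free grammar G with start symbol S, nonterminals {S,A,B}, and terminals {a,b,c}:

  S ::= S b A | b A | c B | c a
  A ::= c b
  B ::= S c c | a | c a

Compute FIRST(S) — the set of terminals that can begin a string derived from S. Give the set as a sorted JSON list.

FIRST sets, iterate to fixpoint:
round 1:
  A via A→c b: +{c}
  B via B→a: +{a}
  B via B→c a: +{c}
  S via S→b A: +{b}
  S via S→c B: +{c}
  FIRST[S]={b,c}  FIRST[A]={c}  FIRST[B]={a,c}
round 2:
  B via B→S c c: +{b}
  FIRST[S]={b,c}  FIRST[A]={c}  FIRST[B]={a,b,c}
round 3: (stable)
  FIRST[S]={b,c}  FIRST[A]={c}  FIRST[B]={a,b,c}

FIRST(S) = ["b", "c"]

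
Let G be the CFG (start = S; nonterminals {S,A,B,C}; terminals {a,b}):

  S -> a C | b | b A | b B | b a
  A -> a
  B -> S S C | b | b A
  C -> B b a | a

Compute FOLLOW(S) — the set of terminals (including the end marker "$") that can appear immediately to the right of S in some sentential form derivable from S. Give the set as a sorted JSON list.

Compute FIRST by fixpoint:
iter 1:
  A via A→a: +{a}
  B via B→b: +{b}
  C via C→B b a: +{b}
  C via C→a: +{a}
  S via S→a C: +{a}
  S via S→b: +{b}
  FIRST[S]={a,b}  FIRST[A]={a}  FIRST[B]={b}  FIRST[C]={a,b}
iter 2:
  B via B→S S C: +{a}
  FIRST[S]={a,b}  FIRST[A]={a}  FIRST[B]={a,b}  FIRST[C]={a,b}
iter 3: — fixpoint
  FIRST[S]={a,b}  FIRST[A]={a}  FIRST[B]={a,b}  FIRST[C]={a,b}

FOLLOW sets:
FOLLOW(S) := {$}
pass 1:
  B→S S C: FOLLOW(S) ⊇ FIRST(S) = {a,b}; new: +{a,b}
  C→B b a: FOLLOW(B) ⊇ FIRST(b) = {b}; new: +{b}
  S→a C: FOLLOW(C) ⊇ FOLLOW(S) ⊇ {$,a,b}; new: +{$,a,b}
  S→b A: FOLLOW(A) ⊇ FOLLOW(S) ⊇ {$,a,b}; new: +{$,a,b}
  S→b B: FOLLOW(B) ⊇ FOLLOW(S) ⊇ {$,a,b}; new: +{$,a}
  FOLLOW(S)={$,a,b}  FOLLOW(A)={$,a,b}  FOLLOW(B)={$,a,b}  FOLLOW(C)={$,a,b}
pass 2: — fixpoint
  FOLLOW(S)={$,a,b}  FOLLOW(A)={$,a,b}  FOLLOW(B)={$,a,b}  FOLLOW(C)={$,a,b}

FOLLOW(S) = ["$", "a", "b"]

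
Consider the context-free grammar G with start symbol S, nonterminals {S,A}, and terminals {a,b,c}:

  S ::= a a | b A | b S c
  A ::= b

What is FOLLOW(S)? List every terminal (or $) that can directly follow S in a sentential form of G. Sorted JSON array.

FIRST sets, iterate to fixpoint:
iter 1:
  A via A→b: +{b}
  S via S→a a: +{a}
  S via S→b A: +{b}
  FIRST[S]={a,b}  FIRST[A]={b}
iter 2: — fixpoint
  FIRST[S]={a,b}  FIRST[A]={b}

Compute FOLLOW by fixpoint:
seed FOLLOW(S) with $
iter 1:
  S→b A: FOLLOW(A) ⊇ FOLLOW(S) ⊇ {$}; new: +{$}
  S→b S c: FOLLOW(S) ⊇ FIRST(c) = {c}; new: +{c}
  FOLLOW(S)={$,c}  FOLLOW(A)={$}
iter 2:
  S→b A: FOLLOW(A) ⊇ FOLLOW(S) ⊇ {$,c}; new: +{c}
  FOLLOW(S)={$,c}  FOLLOW(A)={$,c}
iter 3: (stable)
  FOLLOW(S)={$,c}  FOLLOW(A)={$,c}

FOLLOW(S) = ["$", "c"]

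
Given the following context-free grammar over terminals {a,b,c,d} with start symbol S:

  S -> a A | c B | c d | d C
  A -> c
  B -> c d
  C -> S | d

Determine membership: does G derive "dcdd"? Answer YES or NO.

Convert to CNF:
  S -> T0 B | T0 T1 | T1 C | T2 A
  A -> c
  B -> T0 T1
  C -> T0 B | T0 T1 | T1 C | T2 A | d
  T0 -> c
  T1 -> d
  T2 -> a

CYK fill:
  [0..0]={C,T1}  "d"  orig:{C}
  [1..1]={A,T0}  "c"  orig:{A}
  [2..2]={C,T1}  "d"  orig:{C}
  [3..3]={C,T1}  "d"  orig:{C}
  [0..1]=∅  "dc"
  [1..2]={B,C,S}  "cd"
  [2..3]={C,S}  "dd"
  [0..2]={C,S}  "dcd"
  [1..3]=∅  "cdd"
  [0..3]=∅  "dcdd"

S ∉ T[0,3] ⇒ NO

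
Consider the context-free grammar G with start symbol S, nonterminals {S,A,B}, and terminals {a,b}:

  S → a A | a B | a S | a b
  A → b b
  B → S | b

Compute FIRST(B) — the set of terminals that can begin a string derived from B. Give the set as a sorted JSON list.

Compute FIRST by fixpoint:
round 1:
  A via A→b b: +{b}
  B via B→b: +{b}
  S via S→a A: +{a}
  FIRST(S)={a}  FIRST(A)={b}  FIRST(B)={b}
round 2:
  B via B→S: +{a}
  FIRST(S)={a}  FIRST(A)={b}  FIRST(B)={a,b}
round 3: (no change)
  FIRST(S)={a}  FIRST(A)={b}  FIRST(B)={a,b}

FIRST(B) = ["a", "b"]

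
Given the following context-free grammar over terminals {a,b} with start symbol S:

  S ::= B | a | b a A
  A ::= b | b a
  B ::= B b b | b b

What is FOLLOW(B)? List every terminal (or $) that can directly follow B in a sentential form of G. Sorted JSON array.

FIRST sets, iterate to fixpoint:
iter 1:
  A via A→b: +{b}
  B via B→b b: +{b}
  S via S→B: +{b}
  S via S→a: +{a}
  FIRST(S)={a,b}  FIRST(A)={b}  FIRST(B)={b}
iter 2: done
  FIRST(S)={a,b}  FIRST(A)={b}  FIRST(B)={b}

FOLLOW sets:
seed FOLLOW(S) with $
[1]
  B→B b b: FOLLOW(B) ⊇ FIRST(b) = {b}; new: +{b}
  S→B: FOLLOW(B) ⊇ FOLLOW(S) ⊇ {$}; new: +{$}
  S→b a A: FOLLOW(A) ⊇ FOLLOW(S) ⊇ {$}; new: +{$}
  FOLLOW(S)={$}  FOLLOW(A)={$}  FOLLOW(B)={$,b}
[2] — fixpoint
  FOLLOW(S)={$}  FOLLOW(A)={$}  FOLLOW(B)={$,b}

FOLLOW(B) = ["$", "b"]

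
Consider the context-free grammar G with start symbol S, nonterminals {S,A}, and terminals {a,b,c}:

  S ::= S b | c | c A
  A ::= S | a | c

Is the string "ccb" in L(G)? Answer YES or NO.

CNF form of G:
  S -> S T0 | T1 A | c
  A -> S T0 | T1 A | a | c
  T0 -> b
  T1 -> c

CYK table (by increasing span):
  [0..0]={A,S,T1}  "c"  orig:{A,S}
  [1..1]={A,S,T1}  "c"  orig:{A,S}
  [2..2]={T0}  "b"  orig:{}
  [0..1]={A,S}  "cc"
  [1..2]={A,S}  "cb"
  [0..2]={A,S}  "ccb"

S ∈ T[0,2] ⇒ YES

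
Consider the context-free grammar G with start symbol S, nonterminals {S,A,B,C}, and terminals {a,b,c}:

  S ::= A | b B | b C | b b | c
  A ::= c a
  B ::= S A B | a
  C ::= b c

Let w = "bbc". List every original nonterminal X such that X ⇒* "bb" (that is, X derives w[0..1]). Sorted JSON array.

CNF form of G:
  S -> T0 T1 | T2 B | T2 C | T2 T2 | c
  A -> T0 T1
  B -> S X3 | a
  C -> T2 T0
  T0 -> c
  T1 -> a
  T2 -> b
  X3 -> A B

CYK table (by increasing span) (cells [i..j] with 0 ≤ i ≤ j ≤ 1 only):
  cell(0,0) b: {T2}  orig:{}
  cell(1,1) b: {T2}  orig:{}
  cell(0,1) bb: {S}

Original NTs in T[0,1] deriving "bb": ["S"]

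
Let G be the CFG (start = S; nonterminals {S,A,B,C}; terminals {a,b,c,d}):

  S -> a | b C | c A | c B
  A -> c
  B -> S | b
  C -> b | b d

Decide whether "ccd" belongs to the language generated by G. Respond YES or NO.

CNF form of G:
  S -> T0 C | T1 A | T1 B | a
  A -> c
  B -> T0 C | T1 A | T1 B | a | b
  C -> T0 T2 | b
  T0 -> b
  T1 -> c
  T2 -> d

Fill CYK table bottom-up:
  [0..0]={A,T1}  "c"  orig:{A}
  [1..1]={A,T1}  "c"  orig:{A}
  [2..2]={T2}  "d"  orig:{}
  [0..1]={B,S}  "cc"
  [1..2]=∅  "cd"
  [0..2]=∅  "ccd"

S ∉ T[0,2] ⇒ NO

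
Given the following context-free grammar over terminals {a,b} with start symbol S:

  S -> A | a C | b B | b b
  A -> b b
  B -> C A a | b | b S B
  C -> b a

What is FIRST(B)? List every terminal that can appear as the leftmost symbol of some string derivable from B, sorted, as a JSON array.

FIRST iteration:
round 1:
  A via A→b b: +{b}
  B via B→b: +{b}
  C via C→b a: +{b}
  S via S→A: +{b}
  S via S→a C: +{a}
  FIRST[S]={a,b}  FIRST[A]={b}  FIRST[B]={b}  FIRST[C]={b}
round 2: done
  FIRST[S]={a,b}  FIRST[A]={b}  FIRST[B]={b}  FIRST[C]={b}

FIRST(B) = ["b"]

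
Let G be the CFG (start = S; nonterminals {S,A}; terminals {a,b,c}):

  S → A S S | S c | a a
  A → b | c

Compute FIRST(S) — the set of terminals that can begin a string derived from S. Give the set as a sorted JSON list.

FIRST iteration:
pass 1:
  A via A→b: +{b}
  A via A→c: +{c}
  S via S→A S S: +{b,c}
  S via S→a a: +{a}
  FIRST(S)={a,b,c}  FIRST(A)={b,c}
pass 2: (no change)
  FIRST(S)={a,b,c}  FIRST(A)={b,c}

FIRST(S) = ["a", "b", "c"]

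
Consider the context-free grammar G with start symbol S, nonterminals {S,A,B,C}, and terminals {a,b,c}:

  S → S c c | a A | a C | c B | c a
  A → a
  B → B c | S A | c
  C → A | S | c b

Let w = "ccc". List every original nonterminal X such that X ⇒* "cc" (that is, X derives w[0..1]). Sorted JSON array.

Convert to CNF:
  S -> S X4 | T0 B | T0 T1 | T1 A | T1 C
  A -> a
  B -> B T0 | S A | c
  C -> S X3 | T0 B | T0 T1 | T0 T2 | T1 A | T1 C | a
  T0 -> c
  T1 -> a
  T2 -> b
  X3 -> T0 T0
  X4 -> T0 T0

CYK fill (cells [i..j] with 0 ≤ i ≤ j ≤ 1 only):
  T[0,0] 'c' = {B,T0}  orig:{B}
  T[1,1] 'c' = {B,T0}  orig:{B}
  T[0,1] 'cc' = {B,C,S,X3,X4}  orig:{B,C,S}

Original NTs in T[0,1] deriving "cc": ["B", "C", "S"]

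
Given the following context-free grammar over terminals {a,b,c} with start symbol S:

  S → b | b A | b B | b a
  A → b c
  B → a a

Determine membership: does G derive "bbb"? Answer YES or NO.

Convert to CNF:
  S -> T0 A | T0 B | T0 T2 | b
  A -> T0 T1
  B -> T2 T2
  T0 -> b
  T1 -> c
  T2 -> a

CYK fill:
  cell(0,0) b: {S,T0}  orig:{S}
  cell(1,1) b: {S,T0}  orig:{S}
  cell(2,2) b: {S,T0}  orig:{S}
  cell(0,1) bb: ∅
  cell(1,2) bb: ∅
  cell(0,2) bbb: ∅

S ∉ T[0,2] ⇒ NO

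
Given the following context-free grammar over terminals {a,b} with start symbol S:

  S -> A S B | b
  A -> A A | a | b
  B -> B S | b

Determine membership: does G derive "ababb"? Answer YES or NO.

CNF form of G:
  S -> A X0 | b
  A -> A A | a | b
  B -> B S | b
  X0 -> S B

Fill CYK table bottom-up:
  cell(0,0) a: {A}
  cell(1,1) b: {A,B,S}
  cell(2,2) a: {A}
  cell(3,3) b: {A,B,S}
  cell(4,4) b: {A,B,S}
  cell(0,1) ab: {A}
  cell(1,2) ba: {A}
  cell(2,3) ab: {A}
  cell(3,4) bb: {A,B,X0}  orig:{A,B}
  cell(0,2) aba: {A}
  cell(1,3) bab: {A}
  cell(2,4) abb: {A,S}
  cell(0,3) abab: {A}
  cell(1,4) babb: {A,B,S}
  cell(0,4) ababb: {A,S}

S ∈ T[0,4] ⇒ YES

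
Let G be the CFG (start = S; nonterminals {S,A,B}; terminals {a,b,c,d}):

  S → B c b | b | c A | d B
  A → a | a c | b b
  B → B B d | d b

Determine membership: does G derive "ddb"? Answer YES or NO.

CNF form of G:
  S -> B X5 | T1 A | T3 B | b
  A -> T0 T1 | T2 T2 | a
  B -> B X4 | T3 T2
  T0 -> a
  T1 -> c
  T2 -> b
  T3 -> d
  X4 -> B T3
  X5 -> T1 T2

Fill CYK table bottom-up:
  T[0,0] 'd' = {T3}  orig:{}
  T[1,1] 'd' = {T3}  orig:{}
  T[2,2] 'b' = {S,T2}  orig:{S}
  T[0,1] 'dd' = ∅
  T[1,2] 'db' = {B}
  T[0,2] 'ddb' = {S}

S ∈ T[0,2] ⇒ YES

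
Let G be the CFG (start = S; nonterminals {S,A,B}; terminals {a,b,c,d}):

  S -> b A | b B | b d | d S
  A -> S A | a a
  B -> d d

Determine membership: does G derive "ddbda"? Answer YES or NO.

Convert to CNF:
  S -> T1 S | T2 A | T2 B | T2 T1
  A -> S A | T0 T0
  B -> T1 T1
  T0 -> a
  T1 -> d
  T2 -> b

CYK table (by increasing span):
  T[0,0] 'd' = {T1}  orig:{}
  T[1,1] 'd' = {T1}  orig:{}
  T[2,2] 'b' = {T2}  orig:{}
  T[3,3] 'd' = {T1}  orig:{}
  T[4,4] 'a' = {T0}  orig:{}
  T[0,1] 'dd' = {B}
  T[1,2] 'db' = ∅
  T[2,3] 'bd' = {S}
  T[3,4] 'da' = ∅
  T[0,2] 'ddb' = ∅
  T[1,3] 'dbd' = {S}
  T[2,4] 'bda' = ∅
  T[0,3] 'ddbd' = {S}
  T[1,4] 'dbda' = ∅
  T[0,4] 'ddbda' = ∅

S ∉ T[0,4] ⇒ NO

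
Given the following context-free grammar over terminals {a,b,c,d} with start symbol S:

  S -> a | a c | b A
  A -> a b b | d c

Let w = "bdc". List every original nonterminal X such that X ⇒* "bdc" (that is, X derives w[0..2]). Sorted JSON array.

CNF form of G:
  S -> T0 T3 | T1 A | a
  A -> T0 X4 | T2 T3
  T0 -> a
  T1 -> b
  T2 -> d
  T3 -> c
  X4 -> T1 T1

CYK fill, restricted to cells inside w[0..2]:
  T[0,0] 'b' = {T1}  orig:{}
  T[1,1] 'd' = {T2}  orig:{}
  T[2,2] 'c' = {T3}  orig:{}
  T[0,1] 'bd' = ∅
  T[1,2] 'dc' = {A}
  T[0,2] 'bdc' = {S}

Original NTs in T[0,2] deriving "bdc": ["S"]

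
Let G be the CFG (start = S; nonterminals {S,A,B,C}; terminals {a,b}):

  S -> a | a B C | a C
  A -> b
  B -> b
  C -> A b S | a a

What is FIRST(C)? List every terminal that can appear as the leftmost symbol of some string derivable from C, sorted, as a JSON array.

FIRST iteration:
iter 1:
  A via A→b: +{b}
  B via B→b: +{b}
  C via C→A b S: +{b}
  C via C→a a: +{a}
  S via S→a: +{a}
  FIRST(S)={a}  FIRST(A)={b}  FIRST(B)={b}  FIRST(C)={a,b}
iter 2: (stable)
  FIRST(S)={a}  FIRST(A)={b}  FIRST(B)={b}  FIRST(C)={a,b}

FIRST(C) = ["a", "b"]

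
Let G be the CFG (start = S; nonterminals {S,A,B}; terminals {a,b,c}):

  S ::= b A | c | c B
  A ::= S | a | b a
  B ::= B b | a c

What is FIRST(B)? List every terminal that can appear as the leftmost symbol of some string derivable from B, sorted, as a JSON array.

FIRST sets, iterate to fixpoint:
[1]
  A via A→a: +{a}
  A via A→b a: +{b}
  B via B→a c: +{a}
  S via S→b A: +{b}
  S via S→c: +{c}
  S: {b,c}  A: {a,b}  B: {a}
[2]
  A via A→S: +{c}
  S: {b,c}  A: {a,b,c}  B: {a}
[3] (no change)
  S: {b,c}  A: {a,b,c}  B: {a}

FIRST(B) = ["a"]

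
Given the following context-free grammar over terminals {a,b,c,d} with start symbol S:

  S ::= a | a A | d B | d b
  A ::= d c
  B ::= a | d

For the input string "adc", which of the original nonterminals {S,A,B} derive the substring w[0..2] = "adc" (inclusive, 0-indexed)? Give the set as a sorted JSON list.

CNF form of G:
  S -> T0 B | T0 T3 | T2 A | a
  A -> T0 T1
  B -> a | d
  T0 -> d
  T1 -> c
  T2 -> a
  T3 -> b

Fill CYK table bottom-up (cells [i..j] with 0 ≤ i ≤ j ≤ 2 only):
  [0..0]={B,S,T2}  "a"  orig:{B,S}
  [1..1]={B,T0}  "d"  orig:{B}
  [2..2]={T1}  "c"  orig:{}
  [0..1]=∅  "ad"
  [1..2]={A}  "dc"
  [0..2]={S}  "adc"

Original NTs in T[0,2] deriving "adc": ["S"]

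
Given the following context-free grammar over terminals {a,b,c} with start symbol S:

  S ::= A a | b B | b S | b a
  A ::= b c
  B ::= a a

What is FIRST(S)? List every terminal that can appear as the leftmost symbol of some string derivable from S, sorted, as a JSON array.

Compute FIRST by fixpoint:
round 1:
  A via A→b c: +{b}
  B via B→a a: +{a}
  S via S→A a: +{b}
  S: {b}  A: {b}  B: {a}
round 2: — fixpoint
  S: {b}  A: {b}  B: {a}

FIRST(S) = ["b"]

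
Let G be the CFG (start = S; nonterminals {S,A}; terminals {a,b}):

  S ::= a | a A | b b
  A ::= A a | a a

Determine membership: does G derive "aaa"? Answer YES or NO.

Convert to CNF:
  S -> T0 A | T1 T1 | a
  A -> A T0 | T0 T0
  T0 -> a
  T1 -> b

CYK table (by increasing span):
  [0..0]={S,T0}  "a"  orig:{S}
  [1..1]={S,T0}  "a"  orig:{S}
  [2..2]={S,T0}  "a"  orig:{S}
  [0..1]={A}  "aa"
  [1..2]={A}  "aa"
  [0..2]={A,S}  "aaa"

S ∈ T[0,2] ⇒ YES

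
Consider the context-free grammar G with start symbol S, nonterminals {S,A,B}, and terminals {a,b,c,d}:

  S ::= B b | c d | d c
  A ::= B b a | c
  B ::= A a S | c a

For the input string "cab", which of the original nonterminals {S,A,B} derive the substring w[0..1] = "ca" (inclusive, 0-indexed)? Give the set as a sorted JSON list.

Convert to CNF:
  S -> B T0 | T2 T3 | T3 T2
  A -> B X4 | c
  B -> A X5 | T2 T1
  T0 -> b
  T1 -> a
  T2 -> c
  T3 -> d
  X4 -> T0 T1
  X5 -> T1 S

CYK fill (cells [i..j] with 0 ≤ i ≤ j ≤ 1 only):
  cell(0,0) c: {A,T2}  orig:{A}
  cell(1,1) a: {T1}  orig:{}
  cell(0,1) ca: {B}

Original NTs in T[0,1] deriving "ca": ["B"]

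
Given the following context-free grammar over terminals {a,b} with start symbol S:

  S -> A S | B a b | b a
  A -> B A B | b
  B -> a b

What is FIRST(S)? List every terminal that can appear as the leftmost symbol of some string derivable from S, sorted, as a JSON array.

FIRST iteration:
iter 1:
  A via A→b: +{b}
  B via B→a b: +{a}
  S via S→A S: +{b}
  S via S→B a b: +{a}
  FIRST(S)={a,b}  FIRST(A)={b}  FIRST(B)={a}
iter 2:
  A via A→B A B: +{a}
  FIRST(S)={a,b}  FIRST(A)={a,b}  FIRST(B)={a}
iter 3: done
  FIRST(S)={a,b}  FIRST(A)={a,b}  FIRST(B)={a}

FIRST(S) = ["a", "b"]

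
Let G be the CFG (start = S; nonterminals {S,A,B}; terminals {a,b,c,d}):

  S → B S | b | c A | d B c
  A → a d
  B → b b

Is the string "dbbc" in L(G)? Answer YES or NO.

Convert to CNF:
  S -> B S | T1 X4 | T3 A | b
  A -> T0 T1
  B -> T2 T2
  T0 -> a
  T1 -> d
  T2 -> b
  T3 -> c
  X4 -> B T3

CYK fill:
  T[0,0] 'd' = {T1}  orig:{}
  T[1,1] 'b' = {S,T2}  orig:{S}
  T[2,2] 'b' = {S,T2}  orig:{S}
  T[3,3] 'c' = {T3}  orig:{}
  T[0,1] 'db' = ∅
  T[1,2] 'bb' = {B}
  T[2,3] 'bc' = ∅
  T[0,2] 'dbb' = ∅
  T[1,3] 'bbc' = {X4}  orig:{}
  T[0,3] 'dbbc' = {S}

S ∈ T[0,3] ⇒ YES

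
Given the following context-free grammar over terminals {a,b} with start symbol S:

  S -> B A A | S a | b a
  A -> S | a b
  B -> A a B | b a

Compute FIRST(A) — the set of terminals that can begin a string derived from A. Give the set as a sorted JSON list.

FIRST sets, iterate to fixpoint:
round 1:
  A via A→a b: +{a}
  B via B→A a B: +{a}
  B via B→b a: +{b}
  S via S→B A A: +{a,b}
  S: {a,b}  A: {a}  B: {a,b}
round 2:
  A via A→S: +{b}
  S: {a,b}  A: {a,b}  B: {a,b}
round 3: — fixpoint
  S: {a,b}  A: {a,b}  B: {a,b}

FIRST(A) = ["a", "b"]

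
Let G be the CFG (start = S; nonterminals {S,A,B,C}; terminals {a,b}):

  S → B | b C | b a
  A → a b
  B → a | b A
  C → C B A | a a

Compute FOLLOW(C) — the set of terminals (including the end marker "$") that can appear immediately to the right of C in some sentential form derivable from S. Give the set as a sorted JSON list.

Compute FIRST by fixpoint:
round 1:
  A via A→a b: +{a}
  B via B→a: +{a}
  B via B→b A: +{b}
  C via C→a a: +{a}
  S via S→B: +{a,b}
  FIRST[S]={a,b}  FIRST[A]={a}  FIRST[B]={a,b}  FIRST[C]={a}
round 2: (stable)
  FIRST[S]={a,b}  FIRST[A]={a}  FIRST[B]={a,b}  FIRST[C]={a}

FOLLOW sets:
seed FOLLOW(S) with $
round 1:
  C→C B A: FOLLOW(C) ⊇ FIRST(B) = {a,b}; new: +{a,b}
  C→C B A: FOLLOW(B) ⊇ FIRST(A) = {a}; new: +{a}
  C→C B A: FOLLOW(A) ⊇ FOLLOW(C) ⊇ {a,b}; new: +{a,b}
  S→B: FOLLOW(B) ⊇ FOLLOW(S) ⊇ {$}; new: +{$}
  S→b C: FOLLOW(C) ⊇ FOLLOW(S) ⊇ {$}; new: +{$}
  FOLLOW[S]={$}  FOLLOW[A]={a,b}  FOLLOW[B]={$,a}  FOLLOW[C]={$,a,b}
round 2:
  B→b A: FOLLOW(A) ⊇ FOLLOW(B) ⊇ {$,a}; new: +{$}
  FOLLOW[S]={$}  FOLLOW[A]={$,a,b}  FOLLOW[B]={$,a}  FOLLOW[C]={$,a,b}
round 3: (stable)
  FOLLOW[S]={$}  FOLLOW[A]={$,a,b}  FOLLOW[B]={$,a}  FOLLOW[C]={$,a,b}

FOLLOW(C) = ["$", "a", "b"]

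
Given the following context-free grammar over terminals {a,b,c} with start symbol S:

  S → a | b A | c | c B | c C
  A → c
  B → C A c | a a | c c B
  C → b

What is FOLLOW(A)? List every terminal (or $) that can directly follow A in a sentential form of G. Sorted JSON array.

FIRST sets, iterate to fixpoint:
round 1:
  A via A→c: +{c}
  B via B→a a: +{a}
  B via B→c c B: +{c}
  C via C→b: +{b}
  S via S→a: +{a}
  S via S→b A: +{b}
  S via S→c: +{c}
  FIRST[S]={a,b,c}  FIRST[A]={c}  FIRST[B]={a,c}  FIRST[C]={b}
round 2:
  B via B→C A c: +{b}
  FIRST[S]={a,b,c}  FIRST[A]={c}  FIRST[B]={a,b,c}  FIRST[C]={b}
round 3: done
  FIRST[S]={a,b,c}  FIRST[A]={c}  FIRST[B]={a,b,c}  FIRST[C]={b}

FOLLOW iteration:
seed FOLLOW(S) with $
round 1:
  B→C A c: FOLLOW(C) ⊇ FIRST(A) = {c}; new: +{c}
  B→C A c: FOLLOW(A) ⊇ FIRST(c) = {c}; new: +{c}
  S→b A: FOLLOW(A) ⊇ FOLLOW(S) ⊇ {$}; new: +{$}
  S→c B: FOLLOW(B) ⊇ FOLLOW(S) ⊇ {$}; new: +{$}
  S→c C: FOLLOW(C) ⊇ FOLLOW(S) ⊇ {$}; new: +{$}
  FOLLOW(S)={$}  FOLLOW(A)={$,c}  FOLLOW(B)={$}  FOLLOW(C)={$,c}
round 2: done
  FOLLOW(S)={$}  FOLLOW(A)={$,c}  FOLLOW(B)={$}  FOLLOW(C)={$,c}

FOLLOW(A) = ["$", "c"]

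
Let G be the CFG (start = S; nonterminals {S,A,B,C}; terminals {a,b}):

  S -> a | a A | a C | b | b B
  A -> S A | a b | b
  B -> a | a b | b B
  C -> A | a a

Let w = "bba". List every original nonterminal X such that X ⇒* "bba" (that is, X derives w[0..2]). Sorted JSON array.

CNF form of G:
  S -> T0 A | T0 C | T1 B | a | b
  A -> S A | T0 T1 | b
  B -> T0 T1 | T1 B | a
  C -> S A | T0 T0 | T0 T1 | b
  T0 -> a
  T1 -> b

CYK table (by increasing span), restricted to cells inside w[0..2]:
  cell(0,0) b: {A,C,S,T1}  orig:{A,C,S}
  cell(1,1) b: {A,C,S,T1}  orig:{A,C,S}
  cell(2,2) a: {B,S,T0}  orig:{B,S}
  cell(0,1) bb: {A,C}
  cell(1,2) ba: {B,S}
  cell(0,2) bba: {B,S}

Original NTs in T[0,2] deriving "bba": ["B", "S"]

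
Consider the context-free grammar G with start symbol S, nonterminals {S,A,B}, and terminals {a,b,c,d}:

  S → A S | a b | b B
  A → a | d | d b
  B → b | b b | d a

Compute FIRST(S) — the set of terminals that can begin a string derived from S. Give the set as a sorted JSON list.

Compute FIRST by fixpoint:
iter 1:
  A via A→a: +{a}
  A via A→d: +{d}
  B via B→b: +{b}
  B via B→d a: +{d}
  S via S→A S: +{a,d}
  S via S→b B: +{b}
  FIRST(S)={a,b,d}  FIRST(A)={a,d}  FIRST(B)={b,d}
iter 2: (no change)
  FIRST(S)={a,b,d}  FIRST(A)={a,d}  FIRST(B)={b,d}

FIRST(S) = ["a", "b", "d"]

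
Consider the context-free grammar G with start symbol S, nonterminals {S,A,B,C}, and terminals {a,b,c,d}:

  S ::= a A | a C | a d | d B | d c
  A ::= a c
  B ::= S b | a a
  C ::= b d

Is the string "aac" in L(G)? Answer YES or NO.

Convert to CNF:
  S -> T0 A | T0 C | T0 T3 | T3 B | T3 T1
  A -> T0 T1
  B -> S T2 | T0 T0
  C -> T2 T3
  T0 -> a
  T1 -> c
  T2 -> b
  T3 -> d

CYK fill:
  cell(0,0) a: {T0}  orig:{}
  cell(1,1) a: {T0}  orig:{}
  cell(2,2) c: {T1}  orig:{}
  cell(0,1) aa: {B}
  cell(1,2) ac: {A}
  cell(0,2) aac: {S}

S ∈ T[0,2] ⇒ YES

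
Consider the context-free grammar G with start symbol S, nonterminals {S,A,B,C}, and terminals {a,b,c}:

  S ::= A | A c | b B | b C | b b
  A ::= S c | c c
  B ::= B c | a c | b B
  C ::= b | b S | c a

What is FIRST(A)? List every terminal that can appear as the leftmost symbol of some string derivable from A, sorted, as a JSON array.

Compute FIRST by fixpoint:
pass 1:
  A via A→c c: +{c}
  B via B→a c: +{a}
  B via B→b B: +{b}
  C via C→b: +{b}
  C via C→c a: +{c}
  S via S→A: +{c}
  S via S→b B: +{b}
  FIRST[S]={b,c}  FIRST[A]={c}  FIRST[B]={a,b}  FIRST[C]={b,c}
pass 2:
  A via A→S c: +{b}
  FIRST[S]={b,c}  FIRST[A]={b,c}  FIRST[B]={a,b}  FIRST[C]={b,c}
pass 3: (stable)
  FIRST[S]={b,c}  FIRST[A]={b,c}  FIRST[B]={a,b}  FIRST[C]={b,c}

FIRST(A) = ["b", "c"]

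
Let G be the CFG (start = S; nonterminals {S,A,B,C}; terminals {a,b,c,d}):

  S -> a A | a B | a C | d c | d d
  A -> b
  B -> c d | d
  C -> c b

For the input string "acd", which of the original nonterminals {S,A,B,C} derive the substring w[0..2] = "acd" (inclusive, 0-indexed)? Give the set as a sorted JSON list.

Convert to CNF:
  S -> T1 T0 | T1 T1 | T3 A | T3 B | T3 C
  A -> b
  B -> T0 T1 | d
  C -> T0 T2
  T0 -> c
  T1 -> d
  T2 -> b
  T3 -> a

CYK fill — only the sub-triangle for w[0..2]:
  T[0,0] 'a' = {T3}  orig:{}
  T[1,1] 'c' = {T0}  orig:{}
  T[2,2] 'd' = {B,T1}  orig:{B}
  T[0,1] 'ac' = ∅
  T[1,2] 'cd' = {B}
  T[0,2] 'acd' = {S}

Original NTs in T[0,2] deriving "acd": ["S"]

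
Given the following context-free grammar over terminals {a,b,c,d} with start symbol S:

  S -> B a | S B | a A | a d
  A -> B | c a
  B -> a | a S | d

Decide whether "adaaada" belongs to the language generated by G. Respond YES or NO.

CNF form of G:
  S -> B T0 | S B | T0 A | T0 T2
  A -> T0 S | T1 T0 | a | d
  B -> T0 S | a | d
  T0 -> a
  T1 -> c
  T2 -> d

Fill CYK table bottom-up:
  T[0,0] 'a' = {A,B,T0}  orig:{A,B}
  T[1,1] 'd' = {A,B,T2}  orig:{A,B}
  T[2,2] 'a' = {A,B,T0}  orig:{A,B}
  T[3,3] 'a' = {A,B,T0}  orig:{A,B}
  T[4,4] 'a' = {A,B,T0}  orig:{A,B}
  T[5,5] 'd' = {A,B,T2}  orig:{A,B}
  T[6,6] 'a' = {A,B,T0}  orig:{A,B}
  T[0,1] 'ad' = {S}
  T[1,2] 'da' = {S}
  T[2,3] 'aa' = {S}
  T[3,4] 'aa' = {S}
  T[4,5] 'ad' = {S}
  T[5,6] 'da' = {S}
  T[0,2] 'ada' = {A,B,S}
  T[1,3] 'daa' = {S}
  T[2,4] 'aaa' = {A,B,S}
  T[3,5] 'aad' = {A,B,S}
  T[4,6] 'ada' = {A,B,S}
  T[0,3] 'adaa' = {A,B,S}
  T[1,4] 'daaa' = {S}
  T[2,5] 'aaad' = {A,B,S}
  T[3,6] 'aada' = {A,B,S}
  T[0,4] 'adaaa' = {A,B,S}
  T[1,5] 'daaad' = {S}
  T[2,6] 'aaada' = {A,B,S}
  T[0,5] 'adaaad' = {A,B,S}
  T[1,6] 'daaada' = {S}
  T[0,6] 'adaaada' = {A,B,S}

S ∈ T[0,6] ⇒ YES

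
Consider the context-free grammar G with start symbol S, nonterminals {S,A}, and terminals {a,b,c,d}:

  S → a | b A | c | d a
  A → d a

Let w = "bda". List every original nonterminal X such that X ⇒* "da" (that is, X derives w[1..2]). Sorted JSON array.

CNF form of G:
  S -> T0 T1 | T2 A | a | c
  A -> T0 T1
  T0 -> d
  T1 -> a
  T2 -> b

CYK table (by increasing span) (cells [i..j] with 1 ≤ i ≤ j ≤ 2 only):
  cell(1,1) d: {T0}  orig:{}
  cell(2,2) a: {S,T1}  orig:{S}
  cell(1,2) da: {A,S}

Original NTs in T[1,2] deriving "da": ["A", "S"]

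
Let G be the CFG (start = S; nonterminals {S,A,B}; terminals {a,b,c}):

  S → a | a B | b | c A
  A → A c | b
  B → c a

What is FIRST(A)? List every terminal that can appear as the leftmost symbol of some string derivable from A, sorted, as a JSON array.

Compute FIRST by fixpoint:
iter 1:
  A via A→b: +{b}
  B via B→c a: +{c}
  S via S→a: +{a}
  S via S→b: +{b}
  S via S→c A: +{c}
  FIRST[S]={a,b,c}  FIRST[A]={b}  FIRST[B]={c}
iter 2: (no change)
  FIRST[S]={a,b,c}  FIRST[A]={b}  FIRST[B]={c}

FIRST(A) = ["b"]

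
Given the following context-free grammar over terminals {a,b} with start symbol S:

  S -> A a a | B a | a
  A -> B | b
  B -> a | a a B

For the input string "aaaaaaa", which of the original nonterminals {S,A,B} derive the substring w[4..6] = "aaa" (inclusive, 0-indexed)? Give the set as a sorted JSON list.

CNF form of G:
  S -> A X3 | B T0 | a
  A -> T0 X1 | a | b
  B -> T0 X2 | a
  T0 -> a
  X1 -> T0 B
  X2 -> T0 B
  X3 -> T0 T0

Fill CYK table bottom-up (cells [i..j] with 4 ≤ i ≤ j ≤ 6 only):
  [4..4]={A,B,S,T0}  "a"  orig:{A,B,S}
  [5..5]={A,B,S,T0}  "a"  orig:{A,B,S}
  [6..6]={A,B,S,T0}  "a"  orig:{A,B,S}
  [4..5]={S,X1,X2,X3}  "aa"  orig:{S}
  [5..6]={S,X1,X2,X3}  "aa"  orig:{S}
  [4..6]={A,B,S}  "aaa"

Original NTs in T[4,6] deriving "aaa": ["A", "B", "S"]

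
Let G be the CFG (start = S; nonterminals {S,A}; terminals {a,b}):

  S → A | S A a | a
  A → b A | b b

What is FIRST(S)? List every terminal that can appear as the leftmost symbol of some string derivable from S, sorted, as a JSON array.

FIRST sets, iterate to fixpoint:
round 1:
  A via A→b A: +{b}
  S via S→A: +{b}
  S via S→a: +{a}
  S: {a,b}  A: {b}
round 2: (no change)
  S: {a,b}  A: {b}

FIRST(S) = ["a", "b"]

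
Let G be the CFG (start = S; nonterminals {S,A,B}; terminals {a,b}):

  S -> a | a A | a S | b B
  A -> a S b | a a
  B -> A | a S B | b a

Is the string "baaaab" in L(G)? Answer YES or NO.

Convert to CNF:
  S -> T0 A | T0 S | T1 B | a
  A -> T0 T0 | T0 X2
  B -> T0 T0 | T0 X3 | T0 X4 | T1 T0
  T0 -> a
  T1 -> b
  X2 -> S T1
  X3 -> S B
  X4 -> S T1

CYK fill:
  cell(0,0) b: {T1}  orig:{}
  cell(1,1) a: {S,T0}  orig:{S}
  cell(2,2) a: {S,T0}  orig:{S}
  cell(3,3) a: {S,T0}  orig:{S}
  cell(4,4) a: {S,T0}  orig:{S}
  cell(5,5) b: {T1}  orig:{}
  cell(0,1) ba: {B}
  cell(1,2) aa: {A,B,S}
  cell(2,3) aa: {A,B,S}
  cell(3,4) aa: {A,B,S}
  cell(4,5) ab: {X2,X4}  orig:{}
  cell(0,2) baa: {S}
  cell(1,3) aaa: {S,X3}  orig:{S}
  cell(2,4) aaa: {S,X3}  orig:{S}
  cell(3,5) aab: {A,B,X2,X4}  orig:{A,B}
  cell(0,3) baaa: ∅
  cell(1,4) aaaa: {B,S,X3}  orig:{B,S}
  cell(2,5) aaab: {A,B,S,X2,X3,X4}  orig:{A,B,S}
  cell(0,4) baaaa: {S,X3}  orig:{S}
  cell(1,5) aaaab: {A,B,S,X2,X3,X4}  orig:{A,B,S}
  cell(0,5) baaaab: {S,X2,X3,X4}  orig:{S}

S ∈ T[0,5] ⇒ YES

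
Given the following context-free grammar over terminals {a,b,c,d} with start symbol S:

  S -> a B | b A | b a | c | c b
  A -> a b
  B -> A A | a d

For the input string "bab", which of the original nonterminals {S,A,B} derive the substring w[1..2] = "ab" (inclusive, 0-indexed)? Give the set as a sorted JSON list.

CNF form of G:
  S -> T0 B | T1 A | T1 T0 | T3 T1 | c
  A -> T0 T1
  B -> A A | T0 T2
  T0 -> a
  T1 -> b
  T2 -> d
  T3 -> c

CYK fill — only the sub-triangle for w[1..2]:
  cell(1,1) a: {T0}  orig:{}
  cell(2,2) b: {T1}  orig:{}
  cell(1,2) ab: {A}

Original NTs in T[1,2] deriving "ab": ["A"]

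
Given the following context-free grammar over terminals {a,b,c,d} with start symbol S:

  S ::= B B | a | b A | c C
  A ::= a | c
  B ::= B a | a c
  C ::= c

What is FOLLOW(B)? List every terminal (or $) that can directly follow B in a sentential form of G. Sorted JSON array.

FIRST sets, iterate to fixpoint:
iter 1:
  A via A→a: +{a}
  A via A→c: +{c}
  B via B→a c: +{a}
  C via C→c: +{c}
  S via S→B B: +{a}
  S via S→b A: +{b}
  S via S→c C: +{c}
  FIRST(S)={a,b,c}  FIRST(A)={a,c}  FIRST(B)={a}  FIRST(C)={c}
iter 2: done
  FIRST(S)={a,b,c}  FIRST(A)={a,c}  FIRST(B)={a}  FIRST(C)={c}

FOLLOW sets:
seed FOLLOW(S) with $
round 1:
  B→B a: FOLLOW(B) ⊇ FIRST(a) = {a}; new: +{a}
  S→B B: FOLLOW(B) ⊇ FOLLOW(S) ⊇ {$}; new: +{$}
  S→b A: FOLLOW(A) ⊇ FOLLOW(S) ⊇ {$}; new: +{$}
  S→c C: FOLLOW(C) ⊇ FOLLOW(S) ⊇ {$}; new: +{$}
  S: {$}  A: {$}  B: {$,a}  C: {$}
round 2: (no change)
  S: {$}  A: {$}  B: {$,a}  C: {$}

FOLLOW(B) = ["$", "a"]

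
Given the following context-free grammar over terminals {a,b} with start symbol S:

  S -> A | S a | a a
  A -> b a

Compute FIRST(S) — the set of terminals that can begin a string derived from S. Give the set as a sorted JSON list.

FIRST sets, iterate to fixpoint:
[1]
  A via A→b a: +{b}
  S via S→A: +{b}
  S via S→a a: +{a}
  S: {a,b}  A: {b}
[2] — fixpoint
  S: {a,b}  A: {b}

FIRST(S) = ["a", "b"]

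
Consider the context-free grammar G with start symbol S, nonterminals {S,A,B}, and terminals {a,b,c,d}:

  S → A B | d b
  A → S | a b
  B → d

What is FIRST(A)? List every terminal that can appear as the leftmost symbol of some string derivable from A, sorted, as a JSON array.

FIRST sets, iterate to fixpoint:
[1]
  A via A→a b: +{a}
  B via B→d: +{d}
  S via S→A B: +{a}
  S via S→d b: +{d}
  FIRST[S]={a,d}  FIRST[A]={a}  FIRST[B]={d}
[2]
  A via A→S: +{d}
  FIRST[S]={a,d}  FIRST[A]={a,d}  FIRST[B]={d}
[3] — fixpoint
  FIRST[S]={a,d}  FIRST[A]={a,d}  FIRST[B]={d}

FIRST(A) = ["a", "d"]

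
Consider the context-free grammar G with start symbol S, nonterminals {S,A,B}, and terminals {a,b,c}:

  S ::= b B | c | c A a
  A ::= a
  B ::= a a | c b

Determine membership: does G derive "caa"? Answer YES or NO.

Convert to CNF:
  S -> T1 X3 | T2 B | c
  A -> a
  B -> T0 T0 | T1 T2
  T0 -> a
  T1 -> c
  T2 -> b
  X3 -> A T0

CYK table (by increasing span):
  T[0,0] 'c' = {S,T1}  orig:{S}
  T[1,1] 'a' = {A,T0}  orig:{A}
  T[2,2] 'a' = {A,T0}  orig:{A}
  T[0,1] 'ca' = ∅
  T[1,2] 'aa' = {B,X3}  orig:{B}
  T[0,2] 'caa' = {S}

S ∈ T[0,2] ⇒ YES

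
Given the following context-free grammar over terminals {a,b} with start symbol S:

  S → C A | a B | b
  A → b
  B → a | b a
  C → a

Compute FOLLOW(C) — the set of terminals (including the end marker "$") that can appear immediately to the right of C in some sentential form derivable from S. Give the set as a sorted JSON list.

Compute FIRST by fixpoint:
pass 1:
  A via A→b: +{b}
  B via B→a: +{a}
  B via B→b a: +{b}
  C via C→a: +{a}
  S via S→C A: +{a}
  S via S→b: +{b}
  FIRST[S]={a,b}  FIRST[A]={b}  FIRST[B]={a,b}  FIRST[C]={a}
pass 2: done
  FIRST[S]={a,b}  FIRST[A]={b}  FIRST[B]={a,b}  FIRST[C]={a}

Compute FOLLOW by fixpoint:
FOLLOW(S) := {$}
round 1:
  S→C A: FOLLOW(C) ⊇ FIRST(A) = {b}; new: +{b}
  S→C A: FOLLOW(A) ⊇ FOLLOW(S) ⊇ {$}; new: +{$}
  S→a B: FOLLOW(B) ⊇ FOLLOW(S) ⊇ {$}; new: +{$}
  FOLLOW[S]={$}  FOLLOW[A]={$}  FOLLOW[B]={$}  FOLLOW[C]={b}
round 2: — fixpoint
  FOLLOW[S]={$}  FOLLOW[A]={$}  FOLLOW[B]={$}  FOLLOW[C]={b}

FOLLOW(C) = ["b"]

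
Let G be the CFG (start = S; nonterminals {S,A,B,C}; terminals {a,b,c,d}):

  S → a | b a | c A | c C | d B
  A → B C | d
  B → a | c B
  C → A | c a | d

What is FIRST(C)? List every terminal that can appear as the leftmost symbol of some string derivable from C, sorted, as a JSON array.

Compute FIRST by fixpoint:
iter 1:
  A via A→d: +{d}
  B via B→a: +{a}
  B via B→c B: +{c}
  C via C→A: +{d}
  C via C→c a: +{c}
  S via S→a: +{a}
  S via S→b a: +{b}
  S via S→c A: +{c}
  S via S→d B: +{d}
  S: {a,b,c,d}  A: {d}  B: {a,c}  C: {c,d}
iter 2:
  A via A→B C: +{a,c}
  C via C→A: +{a}
  S: {a,b,c,d}  A: {a,c,d}  B: {a,c}  C: {a,c,d}
iter 3: done
  S: {a,b,c,d}  A: {a,c,d}  B: {a,c}  C: {a,c,d}

FIRST(C) = ["a", "c", "d"]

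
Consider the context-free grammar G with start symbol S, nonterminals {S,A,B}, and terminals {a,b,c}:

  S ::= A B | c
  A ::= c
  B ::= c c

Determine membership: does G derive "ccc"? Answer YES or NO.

Convert to CNF:
  S -> A B | c
  A -> c
  B -> T0 T0
  T0 -> c

CYK table (by increasing span):
  T[0,0] 'c' = {A,S,T0}  orig:{A,S}
  T[1,1] 'c' = {A,S,T0}  orig:{A,S}
  T[2,2] 'c' = {A,S,T0}  orig:{A,S}
  T[0,1] 'cc' = {B}
  T[1,2] 'cc' = {B}
  T[0,2] 'ccc' = {S}

S ∈ T[0,2] ⇒ YES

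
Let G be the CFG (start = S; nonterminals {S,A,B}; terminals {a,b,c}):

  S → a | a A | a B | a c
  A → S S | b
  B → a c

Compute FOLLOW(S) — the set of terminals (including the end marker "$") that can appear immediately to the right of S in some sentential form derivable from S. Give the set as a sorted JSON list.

Compute FIRST by fixpoint:
iter 1:
  A via A→b: +{b}
  B via B→a c: +{a}
  S via S→a: +{a}
  S: {a}  A: {b}  B: {a}
iter 2:
  A via A→S S: +{a}
  S: {a}  A: {a,b}  B: {a}
iter 3: done
  S: {a}  A: {a,b}  B: {a}

FOLLOW iteration:
FOLLOW(S) := {$}
[1]
  A→S S: FOLLOW(S) ⊇ FIRST(S) = {a}; new: +{a}
  S→a A: FOLLOW(A) ⊇ FOLLOW(S) ⊇ {$,a}; new: +{$,a}
  S→a B: FOLLOW(B) ⊇ FOLLOW(S) ⊇ {$,a}; new: +{$,a}
  FOLLOW(S)={$,a}  FOLLOW(A)={$,a}  FOLLOW(B)={$,a}
[2] (no change)
  FOLLOW(S)={$,a}  FOLLOW(A)={$,a}  FOLLOW(B)={$,a}

FOLLOW(S) = ["$", "a"]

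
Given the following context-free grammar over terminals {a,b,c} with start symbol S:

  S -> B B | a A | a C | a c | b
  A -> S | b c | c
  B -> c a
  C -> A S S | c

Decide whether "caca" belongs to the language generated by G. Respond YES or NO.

Convert to CNF:
  S -> B B | T0 A | T0 C | T0 T1 | b
  A -> B B | T0 A | T0 C | T0 T1 | T2 T1 | b | c
  B -> T1 T0
  C -> A X3 | c
  T0 -> a
  T1 -> c
  T2 -> b
  X3 -> S S

CYK fill:
  cell(0,0) c: {A,C,T1}  orig:{A,C}
  cell(1,1) a: {T0}  orig:{}
  cell(2,2) c: {A,C,T1}  orig:{A,C}
  cell(3,3) a: {T0}  orig:{}
  cell(0,1) ca: {B}
  cell(1,2) ac: {A,S}
  cell(2,3) ca: {B}
  cell(0,2) cac: ∅
  cell(1,3) aca: ∅
  cell(0,3) caca: {A,S}

S ∈ T[0,3] ⇒ YES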